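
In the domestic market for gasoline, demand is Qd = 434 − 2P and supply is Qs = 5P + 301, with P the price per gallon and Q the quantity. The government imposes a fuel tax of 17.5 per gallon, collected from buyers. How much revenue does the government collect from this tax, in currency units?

Tax revenue = 6492.5.

Before the tax: set 434 − 2P = 5P + 301 → P* = 19, Q* = 396.
With the tax collected from buyers, demand (in seller-price terms) shifts: Qd = 434 − 2(P + 17.5).
Solving gives Q = 371 with buyers paying 31.5 and producers receiving 14 (the 17.5 wedge).
Revenue = t · Q = 17.5 · 371 = 6492.5.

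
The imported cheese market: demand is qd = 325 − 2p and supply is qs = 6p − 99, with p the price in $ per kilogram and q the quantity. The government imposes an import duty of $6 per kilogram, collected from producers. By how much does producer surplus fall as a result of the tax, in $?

Producer surplus falls by $321.75.

Without the tax, 325 − 2p = 6p − 99 gives 8p = 424, so p* = $53 and q* = 219.
With the tax collected from producers, supply shifts: qs = 6(p − 6) − 99.
New equilibrium: buyers pay $57.5, producers receive $51.5, q = 210. (Wedge: pb − ps = 6.)
ΔPS is the trapezoid between Q = 210 and Q = 219 of height $1.5: ½ · (219 + 210) · 1.5 = $321.75.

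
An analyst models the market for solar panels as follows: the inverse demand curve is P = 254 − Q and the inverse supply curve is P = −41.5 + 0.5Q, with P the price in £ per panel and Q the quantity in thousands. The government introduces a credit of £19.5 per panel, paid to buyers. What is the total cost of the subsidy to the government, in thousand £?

Rewrite in direct form: Qd = 254 − P and Qs = 2P + 83.
Before the subsidy: set 254 − P = 2P + 83 → P* = £57, Q* = 197.
With a per-unit subsidy paid to buyers, each effectively pays P − 19.5, so demand becomes Qd = 254 − (P − 19.5).
New equilibrium: buyers pay £44, suppliers receive £63.5, Q = 210. (Wedge: Pb − Ps = −19.5.)
Outlay = t · Q = 19.5 · 210 = £4095.

Government outlay = £4095 thousand.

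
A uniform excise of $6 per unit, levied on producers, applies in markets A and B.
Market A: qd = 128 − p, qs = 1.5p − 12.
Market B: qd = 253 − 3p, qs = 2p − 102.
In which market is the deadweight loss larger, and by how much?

Market A: pre-tax p* = $56, q* = 72; post-tax q = 68.4; deadweight loss = $10.8.
Market B: pre-tax p* = $71, q* = 40; post-tax q = 32.8; deadweight loss = $21.6.
Difference: $10.8 vs $21.6 → market B is larger by $10.8.

Market B, by $10.8.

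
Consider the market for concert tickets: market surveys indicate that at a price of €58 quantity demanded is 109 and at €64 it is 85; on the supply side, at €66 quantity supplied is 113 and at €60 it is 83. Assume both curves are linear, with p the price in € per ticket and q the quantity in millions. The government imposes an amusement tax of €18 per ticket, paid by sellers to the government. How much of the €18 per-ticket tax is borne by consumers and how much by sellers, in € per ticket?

Demand slope: (85 − 109)/(64 − 58) = -4, so qd = 341 − 4p.
Supply slope: (83 − 113)/(60 − 66) = 5, so qs = 5p − 217.
Before the tax: set 341 − 4p = 5p − 217 → p* = €62, q* = 93.
With the tax collected from sellers, supply shifts: qs = 5(p − 18) − 217.
Solving gives q = 53 with consumers paying €72 and sellers receiving €54 (the €18 wedge).
Burden on consumers: €10; on sellers: €8. (They sum to €18.)

Consumers bear €10 per ticket; sellers bear €8 per ticket.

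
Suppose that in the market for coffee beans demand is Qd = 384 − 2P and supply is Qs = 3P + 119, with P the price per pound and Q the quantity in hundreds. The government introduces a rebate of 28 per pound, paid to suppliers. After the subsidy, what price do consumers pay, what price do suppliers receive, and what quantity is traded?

Before the subsidy: set 384 − 2P = 3P + 119 → P* = 53, Q* = 278.
With a per-unit subsidy paid to suppliers, each receives P + 28 per unit sold, so supply becomes Qs = 3(P + 28) + 119.
Solving gives Q = 311.6 with consumers paying 36.2 and suppliers receiving 64.2 (the 28 wedge).

Consumers pay 36.2; suppliers receive 64.2; quantity = 311.6.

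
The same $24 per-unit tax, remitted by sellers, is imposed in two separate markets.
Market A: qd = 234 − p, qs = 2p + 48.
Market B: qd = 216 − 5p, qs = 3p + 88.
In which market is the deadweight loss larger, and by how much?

Market B, by $348.

Market A: pre-tax p* = $62, q* = 172; post-tax q = 156; deadweight loss = $192.
Market B: pre-tax p* = $16, q* = 136; post-tax q = 91; deadweight loss = $540.
Difference: $192 vs $540 → market B is larger by $348.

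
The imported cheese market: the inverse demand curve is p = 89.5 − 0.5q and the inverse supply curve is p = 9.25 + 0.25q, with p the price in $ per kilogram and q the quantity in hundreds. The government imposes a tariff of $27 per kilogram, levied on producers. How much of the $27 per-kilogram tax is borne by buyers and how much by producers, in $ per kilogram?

Inverting to q(p) form: qd = 179 − 2p; qs = 4p − 37.
Without the tax, 179 − 2p = 4p − 37 gives 6p = 216, so p* = $36 and q* = 107.
With the tax collected from producers, supply shifts: qs = 4(p − 27) − 37.
New equilibrium: buyers pay $54, producers receive $27, q = 71. (Wedge: pb − ps = 27.)
Burden on buyers: $18; on producers: $9. (They sum to $27.)
The less price-elastic side of the market bears the larger share of a per-unit tax.

Buyers bear $18 per kilogram; producers bear $9 per kilogram.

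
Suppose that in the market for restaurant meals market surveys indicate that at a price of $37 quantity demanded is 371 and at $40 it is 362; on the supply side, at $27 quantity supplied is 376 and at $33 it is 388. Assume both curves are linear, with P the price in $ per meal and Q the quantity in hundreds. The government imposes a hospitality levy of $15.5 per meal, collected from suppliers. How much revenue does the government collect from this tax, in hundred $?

Tax revenue = $5694.7 hundred.

Demand slope: (362 − 371)/(40 − 37) = -3, so Qd = 482 − 3P.
Supply slope: (388 − 376)/(33 − 27) = 2, so Qs = 2P + 322.
Without the tax, 482 − 3P = 2P + 322 gives 5P = 160, so P* = $32 and Q* = 386.
With the tax collected from suppliers, supply shifts: Qs = 2(P − 15.5) + 322.
Solving gives Q = 367.4 with consumers paying $38.2 and suppliers receiving $22.7 (the $15.5 wedge).
Revenue = t · Q = 15.5 · 367.4 = $5694.7.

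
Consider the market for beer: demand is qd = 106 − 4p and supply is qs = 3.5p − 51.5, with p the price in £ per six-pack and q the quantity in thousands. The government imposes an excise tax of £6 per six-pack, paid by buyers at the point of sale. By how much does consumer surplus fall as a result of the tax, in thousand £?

Without the tax, 106 − 4p = 3.5p − 51.5 gives 7.5p = 157.5, so p* = £21 and q* = 22.
With the tax collected from buyers, demand (in seller-price terms) shifts: qd = 106 − 4(p + 6).
Solving gives q = 10.8 with buyers paying £23.8 and producers receiving £17.8 (the £6 wedge).
ΔCS is the trapezoid between Q = 10.8 and Q = 22 of height £2.8: ½ · (22 + 10.8) · 2.8 = £45.92.

Consumer surplus falls by £45.92 thousand.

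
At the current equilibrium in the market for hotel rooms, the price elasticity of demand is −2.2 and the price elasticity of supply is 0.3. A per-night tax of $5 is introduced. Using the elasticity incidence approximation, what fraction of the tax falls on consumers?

Incidence ratio: consumers' share ≈ εs / (εs + |εd|) = 0.3 / (0.3 + 2.2) = 0.12.
Supply is the less elastic side, so consumers bear the smaller share.

Consumers' share ≈ 0.12.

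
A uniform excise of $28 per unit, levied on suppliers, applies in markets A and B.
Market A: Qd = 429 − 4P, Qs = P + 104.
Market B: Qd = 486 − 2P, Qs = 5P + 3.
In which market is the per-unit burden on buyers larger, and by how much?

Market B, by $14.4.

Market A: pre-tax P* = $65, Q* = 169; post-tax Q = 146.6; per-unit burden on buyers = $5.6.
Market B: pre-tax P* = $69, Q* = 348; post-tax Q = 308; per-unit burden on buyers = $20.
Difference: $5.6 vs $20 → market B is larger by $14.4.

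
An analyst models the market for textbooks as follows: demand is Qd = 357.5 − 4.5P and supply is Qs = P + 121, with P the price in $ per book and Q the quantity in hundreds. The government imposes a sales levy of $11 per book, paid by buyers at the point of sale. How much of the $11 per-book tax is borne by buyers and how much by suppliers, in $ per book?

Without the tax, 357.5 − 4.5P = P + 121 gives 5.5P = 236.5, so P* = $43 and Q* = 164.
With the tax collected from buyers, demand (in seller-price terms) shifts: Qd = 357.5 − 4.5(P + 11).
Solving gives Q = 155 with buyers paying $45 and suppliers receiving $34 (the $11 wedge).
Burden on buyers: $2; on suppliers: $9. (They sum to $11.)
The less price-elastic side of the market bears the larger share of a per-unit tax.

Buyers bear $2 per book; suppliers bear $9 per book.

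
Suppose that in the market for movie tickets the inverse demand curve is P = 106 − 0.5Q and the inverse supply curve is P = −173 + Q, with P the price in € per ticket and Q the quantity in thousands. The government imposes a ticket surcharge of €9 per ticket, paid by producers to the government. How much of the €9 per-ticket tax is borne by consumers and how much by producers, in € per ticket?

Inverting to Q(P) form: Qd = 212 − 2P; Qs = P + 173.
Without the tax, 212 − 2P = P + 173 gives 3P = 39, so P* = €13 and Q* = 186.
With the tax collected from producers, supply shifts: Qs = (P − 9) + 173.
New equilibrium: consumers pay €16, producers receive €7, Q = 180. (Wedge: Pb − Ps = 9.)
Burden on consumers: €3; on producers: €6. (They sum to €9.)
The less price-elastic side of the market bears the larger share of a per-unit tax.

Consumers bear €3 per ticket; producers bear €6 per ticket.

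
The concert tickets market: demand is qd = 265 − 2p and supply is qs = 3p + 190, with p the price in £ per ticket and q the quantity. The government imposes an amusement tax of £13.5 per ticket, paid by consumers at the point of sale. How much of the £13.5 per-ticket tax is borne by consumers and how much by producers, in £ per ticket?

Consumers bear £8.1 per ticket; producers bear £5.4 per ticket.

Before the tax: set 265 − 2p = 3p + 190 → p* = £15, q* = 235.
With the tax collected from consumers, demand (in seller-price terms) shifts: qd = 265 − 2(p + 13.5).
New equilibrium: consumers pay £23.1, producers receive £9.6, q = 218.8. (Wedge: pb − ps = 13.5.)
Burden on consumers: £8.1; on producers: £5.4. (They sum to £13.5.)
The less price-elastic side of the market bears the larger share of a per-unit tax.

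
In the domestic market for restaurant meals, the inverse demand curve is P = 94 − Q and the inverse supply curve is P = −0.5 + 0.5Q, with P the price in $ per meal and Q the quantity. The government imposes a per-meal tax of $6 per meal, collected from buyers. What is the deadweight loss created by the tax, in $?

Rewrite in direct form: Qd = 94 − P and Qs = 2P + 1.
Before the tax: set 94 − P = 2P + 1 → P* = $31, Q* = 63.
With the tax collected from buyers, demand (in seller-price terms) shifts: Qd = 94 − (P + 6).
New equilibrium: buyers pay $35, sellers receive $29, Q = 59. (Wedge: Pb − Ps = 6.)
Quantity falls by |ΔQ| = |63 − 59| = 4.
DWL = ½ · t · |ΔQ| = ½ · 6 · 4 = $12.

Deadweight loss = $12.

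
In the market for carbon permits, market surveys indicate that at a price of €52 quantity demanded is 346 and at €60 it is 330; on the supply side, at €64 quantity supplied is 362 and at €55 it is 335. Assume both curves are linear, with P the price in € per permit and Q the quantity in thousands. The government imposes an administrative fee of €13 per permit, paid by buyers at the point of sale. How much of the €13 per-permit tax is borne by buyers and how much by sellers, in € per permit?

Demand slope: (330 − 346)/(60 − 52) = -2, so Qd = 450 − 2P.
Supply slope: (335 − 362)/(55 − 64) = 3, so Qs = 3P + 170.
Before the tax: set 450 − 2P = 3P + 170 → P* = €56, Q* = 338.
With the tax collected from buyers, demand (in seller-price terms) shifts: Qd = 450 − 2(P + 13).
Solving gives Q = 322.4 with buyers paying €63.8 and sellers receiving €50.8 (the €13 wedge).
Burden on buyers: €7.8; on sellers: €5.2. (They sum to €13.)
The less price-elastic side of the market bears the larger share of a per-unit tax.

Buyers bear €7.8 per permit; sellers bear €5.2 per permit.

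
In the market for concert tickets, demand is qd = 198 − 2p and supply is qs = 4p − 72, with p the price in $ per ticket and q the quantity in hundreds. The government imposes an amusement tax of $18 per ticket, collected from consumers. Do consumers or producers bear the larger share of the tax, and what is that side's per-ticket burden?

Without the tax, 198 − 2p = 4p − 72 gives 6p = 270, so p* = $45 and q* = 108.
With the tax collected from consumers, demand (in seller-price terms) shifts: qd = 198 − 2(p + 18).
Solving gives q = 84 with consumers paying $57 and producers receiving $39 (the $18 wedge).
Per-ticket burden: consumers $12, producers $6.
Consumers take the larger share because demand is less price-elastic here (demand slope 2 vs supply slope 4).

Consumers bear the larger share: $12 per ticket.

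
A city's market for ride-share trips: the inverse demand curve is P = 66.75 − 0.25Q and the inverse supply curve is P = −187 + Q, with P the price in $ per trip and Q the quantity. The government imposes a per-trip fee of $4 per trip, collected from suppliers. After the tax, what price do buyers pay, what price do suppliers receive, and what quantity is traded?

Inverting to Q(P) form: Qd = 267 − 4P; Qs = P + 187.
Before the tax: set 267 − 4P = P + 187 → P* = $16, Q* = 203.
With the tax collected from suppliers, supply shifts: Qs = (P − 4) + 187.
New equilibrium: buyers pay $16.8, suppliers receive $12.8, Q = 199.8. (Wedge: Pb − Ps = 4.)
The less price-elastic side of the market bears the larger share of a per-unit tax.

Buyers pay $16.8; suppliers receive $12.8; quantity = 199.8.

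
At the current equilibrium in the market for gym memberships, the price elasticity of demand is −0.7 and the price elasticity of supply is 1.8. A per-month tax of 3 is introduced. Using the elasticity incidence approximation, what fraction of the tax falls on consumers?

Consumers' share ≈ 0.72.

Incidence ratio: consumers' share ≈ εs / (εs + |εd|) = 1.8 / (1.8 + 0.7) = 0.72.
Supply is the more elastic side, so consumers bear the larger share.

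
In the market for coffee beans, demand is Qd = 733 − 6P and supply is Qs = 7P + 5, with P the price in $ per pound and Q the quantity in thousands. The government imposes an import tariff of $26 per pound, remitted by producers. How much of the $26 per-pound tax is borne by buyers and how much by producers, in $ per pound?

Before the tax: set 733 − 6P = 7P + 5 → P* = $56, Q* = 397.
With the tax collected from producers, supply shifts: Qs = 7(P − 26) + 5.
Solving gives Q = 313 with buyers paying $70 and producers receiving $44 (the $26 wedge).
Burden on buyers: $14; on producers: $12. (They sum to $26.)

Buyers bear $14 per pound; producers bear $12 per pound.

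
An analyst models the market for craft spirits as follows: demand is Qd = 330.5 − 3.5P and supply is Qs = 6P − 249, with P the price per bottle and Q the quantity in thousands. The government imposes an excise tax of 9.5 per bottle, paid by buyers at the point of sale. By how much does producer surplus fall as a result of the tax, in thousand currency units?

Without the tax, 330.5 − 3.5P = 6P − 249 gives 9.5P = 579.5, so P* = 61 and Q* = 117.
With the tax collected from buyers, demand (in seller-price terms) shifts: Qd = 330.5 − 3.5(P + 9.5).
Solving gives Q = 96 with buyers paying 67 and suppliers receiving 57.5 (the 9.5 wedge).
ΔPS is the trapezoid between Q = 96 and Q = 117 of height 3.5: ½ · (117 + 96) · 3.5 = 372.75.

Producer surplus falls by 372.75 thousand.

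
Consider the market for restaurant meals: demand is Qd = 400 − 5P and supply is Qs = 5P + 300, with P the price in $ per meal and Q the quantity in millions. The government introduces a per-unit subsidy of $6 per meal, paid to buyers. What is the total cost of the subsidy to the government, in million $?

Government outlay = $2190 million.

Without the subsidy, 400 − 5P = 5P + 300 gives 10P = 100, so P* = $10 and Q* = 350.
With a per-unit subsidy paid to buyers, each effectively pays P − 6, so demand becomes Qd = 400 − 5(P − 6).
Solving gives Q = 365 with buyers paying $7 and suppliers receiving $13 (the $6 wedge).
Outlay = t · Q = 6 · 365 = $2190.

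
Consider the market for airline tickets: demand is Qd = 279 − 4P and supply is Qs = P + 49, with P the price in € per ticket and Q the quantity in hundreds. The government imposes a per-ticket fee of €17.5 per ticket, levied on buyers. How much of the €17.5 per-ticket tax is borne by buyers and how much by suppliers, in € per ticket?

Without the tax, 279 − 4P = P + 49 gives 5P = 230, so P* = €46 and Q* = 95.
With the tax collected from buyers, demand (in seller-price terms) shifts: Qd = 279 − 4(P + 17.5).
Solving gives Q = 81 with buyers paying €49.5 and suppliers receiving €32 (the €17.5 wedge).
Burden on buyers: €3.5; on suppliers: €14. (They sum to €17.5.)

Buyers bear €3.5 per ticket; suppliers bear €14 per ticket.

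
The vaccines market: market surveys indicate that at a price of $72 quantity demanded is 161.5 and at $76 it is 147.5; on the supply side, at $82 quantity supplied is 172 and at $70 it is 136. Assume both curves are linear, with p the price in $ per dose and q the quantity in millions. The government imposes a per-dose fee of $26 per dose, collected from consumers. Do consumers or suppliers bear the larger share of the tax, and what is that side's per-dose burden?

Suppliers bear the larger share: $14 per dose.

Demand slope: (147.5 − 161.5)/(76 − 72) = -3.5, so qd = 413.5 − 3.5p.
Supply slope: (136 − 172)/(70 − 82) = 3, so qs = 3p − 74.
Without the tax, 413.5 − 3.5p = 3p − 74 gives 6.5p = 487.5, so p* = $75 and q* = 151.
With the tax collected from consumers, demand (in seller-price terms) shifts: qd = 413.5 − 3.5(p + 26).
Solving gives q = 109 with consumers paying $87 and suppliers receiving $61 (the $26 wedge).
Per-dose burden: consumers $12, suppliers $14.
Suppliers take the larger share because supply is less price-elastic here (demand slope 3.5 vs supply slope 3).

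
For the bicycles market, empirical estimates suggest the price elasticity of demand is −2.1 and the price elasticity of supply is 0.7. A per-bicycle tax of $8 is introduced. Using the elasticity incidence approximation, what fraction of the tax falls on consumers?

Consumers' share ≈ 0.25.

Incidence ratio: consumers' share ≈ εs / (εs + |εd|) = 0.7 / (0.7 + 2.1) = 0.25.
Supply is the less elastic side, so consumers bear the smaller share.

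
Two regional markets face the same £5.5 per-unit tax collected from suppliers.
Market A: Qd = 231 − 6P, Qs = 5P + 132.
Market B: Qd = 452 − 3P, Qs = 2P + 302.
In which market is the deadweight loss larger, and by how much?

Market A, by £23.1.

Market A: pre-tax P* = £9, Q* = 177; post-tax Q = 162; deadweight loss = £41.25.
Market B: pre-tax P* = £30, Q* = 362; post-tax Q = 355.4; deadweight loss = £18.15.
Difference: £41.25 vs £18.15 → market A is larger by £23.1.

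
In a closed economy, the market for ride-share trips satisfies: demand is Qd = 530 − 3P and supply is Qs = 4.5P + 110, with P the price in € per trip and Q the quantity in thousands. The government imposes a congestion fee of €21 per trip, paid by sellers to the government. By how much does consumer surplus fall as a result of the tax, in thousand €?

Consumer surplus falls by €4323.06 thousand.

Without the tax, 530 − 3P = 4.5P + 110 gives 7.5P = 420, so P* = €56 and Q* = 362.
With the tax collected from sellers, supply shifts: Qs = 4.5(P − 21) + 110.
Solving gives Q = 324.2 with buyers paying €68.6 and sellers receiving €47.6 (the €21 wedge).
ΔCS is the trapezoid between Q = 324.2 and Q = 362 of height €12.6: ½ · (362 + 324.2) · 12.6 = €4323.06.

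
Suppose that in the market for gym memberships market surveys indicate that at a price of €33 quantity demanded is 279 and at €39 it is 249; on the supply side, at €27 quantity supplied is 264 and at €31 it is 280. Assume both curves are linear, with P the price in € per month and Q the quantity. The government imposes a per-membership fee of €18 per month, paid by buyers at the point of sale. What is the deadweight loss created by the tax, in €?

Demand slope: (249 − 279)/(39 − 33) = -5, so Qd = 444 − 5P.
Supply slope: (280 − 264)/(31 − 27) = 4, so Qs = 4P + 156.
Before the tax: set 444 − 5P = 4P + 156 → P* = €32, Q* = 284.
With the tax collected from buyers, demand (in seller-price terms) shifts: Qd = 444 − 5(P + 18).
New equilibrium: buyers pay €40, sellers receive €22, Q = 244. (Wedge: Pb − Ps = 18.)
Quantity falls by |ΔQ| = |284 − 244| = 40.
DWL = ½ · t · |ΔQ| = ½ · 18 · 40 = €360.

Deadweight loss = €360.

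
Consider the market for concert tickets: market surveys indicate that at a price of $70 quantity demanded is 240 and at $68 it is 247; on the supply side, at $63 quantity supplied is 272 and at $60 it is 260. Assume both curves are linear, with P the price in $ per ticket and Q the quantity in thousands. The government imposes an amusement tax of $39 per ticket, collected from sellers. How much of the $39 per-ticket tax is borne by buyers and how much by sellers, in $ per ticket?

Buyers bear $20.8 per ticket; sellers bear $18.2 per ticket.

Demand slope: (247 − 240)/(68 − 70) = -3.5, so Qd = 485 − 3.5P.
Supply slope: (260 − 272)/(60 − 63) = 4, so Qs = 4P + 20.
Without the tax, 485 − 3.5P = 4P + 20 gives 7.5P = 465, so P* = $62 and Q* = 268.
With the tax collected from sellers, supply shifts: Qs = 4(P − 39) + 20.
New equilibrium: buyers pay $82.8, sellers receive $43.8, Q = 195.2. (Wedge: Pb − Ps = 39.)
Burden on buyers: $20.8; on sellers: $18.2. (They sum to $39.)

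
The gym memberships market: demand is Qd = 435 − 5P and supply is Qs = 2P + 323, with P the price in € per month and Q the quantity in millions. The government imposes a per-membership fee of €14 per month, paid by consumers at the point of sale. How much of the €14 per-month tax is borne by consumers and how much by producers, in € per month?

Before the tax: set 435 − 5P = 2P + 323 → P* = €16, Q* = 355.
With the tax collected from consumers, demand (in seller-price terms) shifts: Qd = 435 − 5(P + 14).
New equilibrium: consumers pay €20, producers receive €6, Q = 335. (Wedge: Pb − Ps = 14.)
Burden on consumers: €4; on producers: €10. (They sum to €14.)

Consumers bear €4 per month; producers bear €10 per month.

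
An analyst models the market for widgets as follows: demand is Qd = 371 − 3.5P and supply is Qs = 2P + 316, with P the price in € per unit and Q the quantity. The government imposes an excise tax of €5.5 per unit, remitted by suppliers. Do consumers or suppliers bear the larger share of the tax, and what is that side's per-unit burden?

Before the tax: set 371 − 3.5P = 2P + 316 → P* = €10, Q* = 336.
With the tax collected from suppliers, supply shifts: Qs = 2(P − 5.5) + 316.
New equilibrium: consumers pay €12, suppliers receive €6.5, Q = 329. (Wedge: Pb − Ps = 5.5.)
Per-unit burden: consumers €2, suppliers €3.5.
Suppliers take the larger share because supply is less price-elastic here (demand slope 3.5 vs supply slope 2).

Suppliers bear the larger share: €3.5 per unit.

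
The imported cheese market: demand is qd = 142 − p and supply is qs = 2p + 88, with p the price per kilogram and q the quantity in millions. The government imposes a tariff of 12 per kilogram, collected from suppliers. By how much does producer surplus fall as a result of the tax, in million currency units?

Producer surplus falls by 480 million.

Before the tax: set 142 − p = 2p + 88 → p* = 18, q* = 124.
With the tax collected from suppliers, supply shifts: qs = 2(p − 12) + 88.
Solving gives q = 116 with consumers paying 26 and suppliers receiving 14 (the 12 wedge).
ΔPS is the trapezoid between Q = 116 and Q = 124 of height 4: ½ · (124 + 116) · 4 = 480.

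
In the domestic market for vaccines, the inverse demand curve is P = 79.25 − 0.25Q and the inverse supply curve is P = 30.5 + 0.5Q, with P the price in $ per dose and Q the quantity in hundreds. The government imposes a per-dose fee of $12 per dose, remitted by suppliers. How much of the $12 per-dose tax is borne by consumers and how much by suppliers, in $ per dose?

Inverting to Q(P) form: Qd = 317 − 4P; Qs = 2P − 61.
Without the tax, 317 − 4P = 2P − 61 gives 6P = 378, so P* = $63 and Q* = 65.
With the tax collected from suppliers, supply shifts: Qs = 2(P − 12) − 61.
Solving gives Q = 49 with consumers paying $67 and suppliers receiving $55 (the $12 wedge).
Burden on consumers: $4; on suppliers: $8. (They sum to $12.)
The less price-elastic side of the market bears the larger share of a per-unit tax.

Consumers bear $4 per dose; suppliers bear $8 per dose.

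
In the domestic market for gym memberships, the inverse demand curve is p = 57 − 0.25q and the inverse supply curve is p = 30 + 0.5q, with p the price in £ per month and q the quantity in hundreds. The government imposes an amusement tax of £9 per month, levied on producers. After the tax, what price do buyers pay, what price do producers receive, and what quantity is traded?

Rewrite in direct form: qd = 228 − 4p and qs = 2p − 60.
Without the tax, 228 − 4p = 2p − 60 gives 6p = 288, so p* = £48 and q* = 36.
With the tax collected from producers, supply shifts: qs = 2(p − 9) − 60.
New equilibrium: buyers pay £51, producers receive £42, q = 24. (Wedge: pb − ps = 9.)
The less price-elastic side of the market bears the larger share of a per-unit tax.

Buyers pay £51; producers receive £42; quantity = 24.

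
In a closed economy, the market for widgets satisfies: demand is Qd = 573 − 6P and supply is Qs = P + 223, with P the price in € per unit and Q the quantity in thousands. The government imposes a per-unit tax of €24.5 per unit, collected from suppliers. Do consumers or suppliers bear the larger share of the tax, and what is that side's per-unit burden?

Without the tax, 573 − 6P = P + 223 gives 7P = 350, so P* = €50 and Q* = 273.
With the tax collected from suppliers, supply shifts: Qs = (P − 24.5) + 223.
Solving gives Q = 252 with consumers paying €53.5 and suppliers receiving €29 (the €24.5 wedge).
Per-unit burden: consumers €3.5, suppliers €21.
Suppliers take the larger share because supply is less price-elastic here (demand slope 6 vs supply slope 1).

Suppliers bear the larger share: €21 per unit.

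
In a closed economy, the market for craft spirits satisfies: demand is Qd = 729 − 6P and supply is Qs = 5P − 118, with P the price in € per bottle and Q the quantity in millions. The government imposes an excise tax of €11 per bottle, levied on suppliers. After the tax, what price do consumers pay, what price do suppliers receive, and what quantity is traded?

Consumers pay €82; suppliers receive €71; quantity = 237.

Before the tax: set 729 − 6P = 5P − 118 → P* = €77, Q* = 267.
With the tax collected from suppliers, supply shifts: Qs = 5(P − 11) − 118.
Solving gives Q = 237 with consumers paying €82 and suppliers receiving €71 (the €11 wedge).
The less price-elastic side of the market bears the larger share of a per-unit tax.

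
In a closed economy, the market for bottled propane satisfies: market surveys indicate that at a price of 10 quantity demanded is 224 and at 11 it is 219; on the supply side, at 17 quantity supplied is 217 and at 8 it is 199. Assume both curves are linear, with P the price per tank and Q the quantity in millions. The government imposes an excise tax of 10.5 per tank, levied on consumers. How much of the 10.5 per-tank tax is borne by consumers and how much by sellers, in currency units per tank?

Demand slope: (219 − 224)/(11 − 10) = -5, so Qd = 274 − 5P.
Supply slope: (199 − 217)/(8 − 17) = 2, so Qs = 2P + 183.
Before the tax: set 274 − 5P = 2P + 183 → P* = 13, Q* = 209.
With the tax collected from consumers, demand (in seller-price terms) shifts: Qd = 274 − 5(P + 10.5).
New equilibrium: consumers pay 16, sellers receive 5.5, Q = 194. (Wedge: Pb − Ps = 10.5.)
Burden on consumers: 3; on sellers: 7.5. (They sum to 10.5.)
The less price-elastic side of the market bears the larger share of a per-unit tax.

Consumers bear 3 per tank; sellers bear 7.5 per tank.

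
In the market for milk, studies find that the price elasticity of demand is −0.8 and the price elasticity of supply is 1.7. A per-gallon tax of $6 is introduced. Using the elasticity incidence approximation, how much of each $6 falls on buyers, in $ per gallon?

Incidence ratio: buyers' share ≈ εs / (εs + |εd|) = 1.7 / (1.7 + 0.8) = 0.68.
So buyers bear ≈ 0.68 × $6 = $4.08; suppliers bear $1.92.

Buyers bear ≈ $4.08 per gallon.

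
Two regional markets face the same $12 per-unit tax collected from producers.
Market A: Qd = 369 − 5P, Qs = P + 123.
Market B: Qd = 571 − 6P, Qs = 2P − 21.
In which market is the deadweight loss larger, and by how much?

Market A: pre-tax P* = $41, Q* = 164; post-tax Q = 154; deadweight loss = $60.
Market B: pre-tax P* = $74, Q* = 127; post-tax Q = 109; deadweight loss = $108.
Difference: $60 vs $108 → market B is larger by $48.

Market B, by $48.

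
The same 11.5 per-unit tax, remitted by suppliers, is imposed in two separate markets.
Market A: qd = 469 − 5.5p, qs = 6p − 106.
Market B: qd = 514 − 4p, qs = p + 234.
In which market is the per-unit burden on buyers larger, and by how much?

Market A, by 3.7.

Market A: pre-tax p* = 50, q* = 194; post-tax q = 161; per-unit burden on buyers = 6.
Market B: pre-tax p* = 56, q* = 290; post-tax q = 280.8; per-unit burden on buyers = 2.3.
Difference: 6 vs 2.3 → market A is larger by 3.7.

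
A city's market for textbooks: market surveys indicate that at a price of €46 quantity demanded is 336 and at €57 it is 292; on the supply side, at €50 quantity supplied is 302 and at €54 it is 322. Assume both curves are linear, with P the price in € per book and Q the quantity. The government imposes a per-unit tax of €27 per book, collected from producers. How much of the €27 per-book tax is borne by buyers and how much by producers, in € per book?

Buyers bear €15 per book; producers bear €12 per book.

Demand slope: (292 − 336)/(57 − 46) = -4, so Qd = 520 − 4P.
Supply slope: (322 − 302)/(54 − 50) = 5, so Qs = 5P + 52.
Before the tax: set 520 − 4P = 5P + 52 → P* = €52, Q* = 312.
With the tax collected from producers, supply shifts: Qs = 5(P − 27) + 52.
Solving gives Q = 252 with buyers paying €67 and producers receiving €40 (the €27 wedge).
Burden on buyers: €15; on producers: €12. (They sum to €27.)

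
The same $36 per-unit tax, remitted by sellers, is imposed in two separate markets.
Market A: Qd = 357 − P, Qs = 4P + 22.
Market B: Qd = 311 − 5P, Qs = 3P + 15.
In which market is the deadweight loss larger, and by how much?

Market B, by $696.6.

Market A: pre-tax P* = $67, Q* = 290; post-tax Q = 261.2; deadweight loss = $518.4.
Market B: pre-tax P* = $37, Q* = 126; post-tax Q = 58.5; deadweight loss = $1215.
Difference: $518.4 vs $1215 → market B is larger by $696.6.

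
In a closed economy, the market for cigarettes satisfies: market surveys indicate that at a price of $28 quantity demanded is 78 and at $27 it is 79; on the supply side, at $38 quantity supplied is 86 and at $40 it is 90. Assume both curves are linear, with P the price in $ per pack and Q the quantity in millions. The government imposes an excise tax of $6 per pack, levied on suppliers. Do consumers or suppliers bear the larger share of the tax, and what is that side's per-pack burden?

Demand slope: (79 − 78)/(27 − 28) = -1, so Qd = 106 − P.
Supply slope: (90 − 86)/(40 − 38) = 2, so Qs = 2P + 10.
Before the tax: set 106 − P = 2P + 10 → P* = $32, Q* = 74.
With the tax collected from suppliers, supply shifts: Qs = 2(P − 6) + 10.
Solving gives Q = 70 with consumers paying $36 and suppliers receiving $30 (the $6 wedge).
Per-pack burden: consumers $4, suppliers $2.
Consumers take the larger share because demand is less price-elastic here (demand slope 1 vs supply slope 2).
The less price-elastic side of the market bears the larger share of a per-unit tax.

Consumers bear the larger share: $4 per pack.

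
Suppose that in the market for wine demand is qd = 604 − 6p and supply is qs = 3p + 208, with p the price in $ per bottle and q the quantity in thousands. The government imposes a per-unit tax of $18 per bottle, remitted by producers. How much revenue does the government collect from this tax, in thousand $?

Before the tax: set 604 − 6p = 3p + 208 → p* = $44, q* = 340.
With the tax collected from producers, supply shifts: qs = 3(p − 18) + 208.
New equilibrium: consumers pay $50, producers receive $32, q = 304. (Wedge: pb − ps = 18.)
Revenue = t · Q = 18 · 304 = $5472.

Tax revenue = $5472 thousand.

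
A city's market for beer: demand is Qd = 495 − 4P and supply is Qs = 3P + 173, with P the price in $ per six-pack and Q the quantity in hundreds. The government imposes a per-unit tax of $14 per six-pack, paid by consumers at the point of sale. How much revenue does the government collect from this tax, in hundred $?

Tax revenue = $4018 hundred.

Before the tax: set 495 − 4P = 3P + 173 → P* = $46, Q* = 311.
With the tax collected from consumers, demand (in seller-price terms) shifts: Qd = 495 − 4(P + 14).
Solving gives Q = 287 with consumers paying $52 and producers receiving $38 (the $14 wedge).
Revenue = t · Q = 14 · 287 = $4018.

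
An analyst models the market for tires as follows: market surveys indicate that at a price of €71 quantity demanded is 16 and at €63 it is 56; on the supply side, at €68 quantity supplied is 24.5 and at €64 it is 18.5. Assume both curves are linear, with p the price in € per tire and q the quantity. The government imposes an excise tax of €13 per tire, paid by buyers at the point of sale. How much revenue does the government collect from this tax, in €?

Demand slope: (56 − 16)/(63 − 71) = -5, so qd = 371 − 5p.
Supply slope: (18.5 − 24.5)/(64 − 68) = 1.5, so qs = 1.5p − 77.5.
Without the tax, 371 − 5p = 1.5p − 77.5 gives 6.5p = 448.5, so p* = €69 and q* = 26.
With the tax collected from buyers, demand (in seller-price terms) shifts: qd = 371 − 5(p + 13).
Solving gives q = 11 with buyers paying €72 and suppliers receiving €59 (the €13 wedge).
Revenue = t · Q = 13 · 11 = €143.

Tax revenue = €143.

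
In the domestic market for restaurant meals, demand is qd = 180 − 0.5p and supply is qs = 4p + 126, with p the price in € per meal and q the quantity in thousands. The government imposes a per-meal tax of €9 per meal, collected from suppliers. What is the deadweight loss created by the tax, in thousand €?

Without the tax, 180 − 0.5p = 4p + 126 gives 4.5p = 54, so p* = €12 and q* = 174.
With the tax collected from suppliers, supply shifts: qs = 4(p − 9) + 126.
New equilibrium: buyers pay €20, suppliers receive €11, q = 170. (Wedge: pb − ps = 9.)
Quantity falls by |ΔQ| = |174 − 170| = 4.
DWL = ½ · t · |ΔQ| = ½ · 9 · 4 = €18.

Deadweight loss = €18 thousand.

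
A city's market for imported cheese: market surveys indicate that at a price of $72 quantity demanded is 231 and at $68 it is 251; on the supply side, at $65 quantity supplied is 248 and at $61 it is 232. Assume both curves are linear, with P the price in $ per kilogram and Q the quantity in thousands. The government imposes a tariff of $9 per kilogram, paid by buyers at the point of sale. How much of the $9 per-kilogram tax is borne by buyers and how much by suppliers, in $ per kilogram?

Buyers bear $4 per kilogram; suppliers bear $5 per kilogram.

Demand slope: (251 − 231)/(68 − 72) = -5, so Qd = 591 − 5P.
Supply slope: (232 − 248)/(61 − 65) = 4, so Qs = 4P − 12.
Without the tax, 591 − 5P = 4P − 12 gives 9P = 603, so P* = $67 and Q* = 256.
With the tax collected from buyers, demand (in seller-price terms) shifts: Qd = 591 − 5(P + 9).
New equilibrium: buyers pay $71, suppliers receive $62, Q = 236. (Wedge: Pb − Ps = 9.)
Burden on buyers: $4; on suppliers: $5. (They sum to $9.)
The less price-elastic side of the market bears the larger share of a per-unit tax.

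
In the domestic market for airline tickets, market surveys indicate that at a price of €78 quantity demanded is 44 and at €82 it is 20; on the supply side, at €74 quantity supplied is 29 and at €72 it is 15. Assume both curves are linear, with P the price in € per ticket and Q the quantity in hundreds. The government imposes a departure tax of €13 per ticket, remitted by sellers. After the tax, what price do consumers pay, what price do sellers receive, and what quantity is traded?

Consumers pay €84; sellers receive €71; quantity = 8.

Demand slope: (20 − 44)/(82 − 78) = -6, so Qd = 512 − 6P.
Supply slope: (15 − 29)/(72 − 74) = 7, so Qs = 7P − 489.
Before the tax: set 512 − 6P = 7P − 489 → P* = €77, Q* = 50.
With the tax collected from sellers, supply shifts: Qs = 7(P − 13) − 489.
New equilibrium: consumers pay €84, sellers receive €71, Q = 8. (Wedge: Pb − Ps = 13.)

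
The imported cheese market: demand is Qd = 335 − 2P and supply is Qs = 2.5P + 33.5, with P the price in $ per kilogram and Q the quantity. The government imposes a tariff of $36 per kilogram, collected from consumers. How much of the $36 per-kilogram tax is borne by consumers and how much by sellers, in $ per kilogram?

Consumers bear $20 per kilogram; sellers bear $16 per kilogram.

Before the tax: set 335 − 2P = 2.5P + 33.5 → P* = $67, Q* = 201.
With the tax collected from consumers, demand (in seller-price terms) shifts: Qd = 335 − 2(P + 36).
Solving gives Q = 161 with consumers paying $87 and sellers receiving $51 (the $36 wedge).
Burden on consumers: $20; on sellers: $16. (They sum to $36.)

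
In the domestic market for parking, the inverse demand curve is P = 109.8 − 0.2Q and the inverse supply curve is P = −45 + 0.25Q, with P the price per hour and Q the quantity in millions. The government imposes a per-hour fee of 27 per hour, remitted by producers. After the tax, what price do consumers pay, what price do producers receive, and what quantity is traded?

Consumers pay 53; producers receive 26; quantity = 284.

Inverting to Q(P) form: Qd = 549 − 5P; Qs = 4P + 180.
Without the tax, 549 − 5P = 4P + 180 gives 9P = 369, so P* = 41 and Q* = 344.
With the tax collected from producers, supply shifts: Qs = 4(P − 27) + 180.
New equilibrium: consumers pay 53, producers receive 26, Q = 284. (Wedge: Pb − Ps = 27.)
The less price-elastic side of the market bears the larger share of a per-unit tax.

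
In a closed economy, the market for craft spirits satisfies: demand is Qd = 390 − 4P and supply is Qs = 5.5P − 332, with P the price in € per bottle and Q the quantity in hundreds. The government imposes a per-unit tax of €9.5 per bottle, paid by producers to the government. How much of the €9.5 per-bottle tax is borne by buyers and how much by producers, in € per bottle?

Before the tax: set 390 − 4P = 5.5P − 332 → P* = €76, Q* = 86.
With the tax collected from producers, supply shifts: Qs = 5.5(P − 9.5) − 332.
Solving gives Q = 64 with buyers paying €81.5 and producers receiving €72 (the €9.5 wedge).
Burden on buyers: €5.5; on producers: €4. (They sum to €9.5.)
The less price-elastic side of the market bears the larger share of a per-unit tax.

Buyers bear €5.5 per bottle; producers bear €4 per bottle.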